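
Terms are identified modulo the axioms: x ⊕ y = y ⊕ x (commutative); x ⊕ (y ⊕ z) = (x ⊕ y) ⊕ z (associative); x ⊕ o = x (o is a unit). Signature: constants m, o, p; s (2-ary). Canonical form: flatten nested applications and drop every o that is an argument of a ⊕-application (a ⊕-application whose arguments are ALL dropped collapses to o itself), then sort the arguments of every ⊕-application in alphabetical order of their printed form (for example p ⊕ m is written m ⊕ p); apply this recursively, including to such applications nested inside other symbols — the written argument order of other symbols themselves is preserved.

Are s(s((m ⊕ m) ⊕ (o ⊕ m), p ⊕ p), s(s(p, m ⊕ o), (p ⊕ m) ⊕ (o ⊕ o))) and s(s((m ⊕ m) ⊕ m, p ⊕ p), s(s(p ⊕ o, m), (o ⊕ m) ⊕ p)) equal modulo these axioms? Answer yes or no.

Left:  s(s((m ⊕ m) ⊕ (o ⊕ m), p ⊕ p), s(s(p, m ⊕ o), (p ⊕ m) ⊕ (o ⊕ o)))
  Descend into:  (p ⊕ m) ⊕ (o ⊕ o)
  Un-nest:  p ⊕ m ⊕ o ⊕ o
  Unit:  drop o (×2)
  Sort:  m ⊕ p
  Reassemble:  s(s(m ⊕ m ⊕ m, p ⊕ p), s(s(p, m), m ⊕ p))
Right:  s(s((m ⊕ m) ⊕ m, p ⊕ p), s(s(p ⊕ o, m), (o ⊕ m) ⊕ p))
  Work inside:  (o ⊕ m) ⊕ p
  Un-nest:  o ⊕ m ⊕ p
  Units out:  drop o
  Order the arguments:  m ⊕ p
  Rebuild:  s(s(m ⊕ m ⊕ m, p ⊕ p), s(s(p, m), m ⊕ p))

Answer: yes — both canonical forms are s(s(m ⊕ m ⊕ m, p ⊕ p), s(s(p, m), m ⊕ p))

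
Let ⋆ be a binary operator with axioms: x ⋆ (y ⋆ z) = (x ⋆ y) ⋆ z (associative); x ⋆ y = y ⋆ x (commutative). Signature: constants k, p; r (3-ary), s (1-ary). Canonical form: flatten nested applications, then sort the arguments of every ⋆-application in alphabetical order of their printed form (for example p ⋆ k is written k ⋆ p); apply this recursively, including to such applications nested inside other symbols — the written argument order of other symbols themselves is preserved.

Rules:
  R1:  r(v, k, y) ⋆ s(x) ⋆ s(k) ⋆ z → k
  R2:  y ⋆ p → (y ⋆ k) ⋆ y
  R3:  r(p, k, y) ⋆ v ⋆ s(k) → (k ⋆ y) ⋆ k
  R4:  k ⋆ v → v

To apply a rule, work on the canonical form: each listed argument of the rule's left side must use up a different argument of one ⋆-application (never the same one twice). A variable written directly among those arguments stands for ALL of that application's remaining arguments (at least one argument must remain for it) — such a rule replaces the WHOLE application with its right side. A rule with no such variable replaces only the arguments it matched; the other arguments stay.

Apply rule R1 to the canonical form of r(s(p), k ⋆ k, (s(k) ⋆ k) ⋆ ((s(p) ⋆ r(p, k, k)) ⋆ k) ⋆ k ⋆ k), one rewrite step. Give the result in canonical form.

Answer: r(s(p), k ⋆ k, k)

Derivation:
Canonical form:  r(s(p), k ⋆ k, k ⋆ k ⋆ k ⋆ k ⋆ r(p, k, k) ⋆ s(k) ⋆ s(p))
R1 matches:  uses r(p, k, k), s(k), s(p);  v := p, x := p, y := k, z := k ⋆ k ⋆ k ⋆ k
Every leftover argument binds to the variable; the entire application is replaced.
Giving:  r(s(p), k ⋆ k, k)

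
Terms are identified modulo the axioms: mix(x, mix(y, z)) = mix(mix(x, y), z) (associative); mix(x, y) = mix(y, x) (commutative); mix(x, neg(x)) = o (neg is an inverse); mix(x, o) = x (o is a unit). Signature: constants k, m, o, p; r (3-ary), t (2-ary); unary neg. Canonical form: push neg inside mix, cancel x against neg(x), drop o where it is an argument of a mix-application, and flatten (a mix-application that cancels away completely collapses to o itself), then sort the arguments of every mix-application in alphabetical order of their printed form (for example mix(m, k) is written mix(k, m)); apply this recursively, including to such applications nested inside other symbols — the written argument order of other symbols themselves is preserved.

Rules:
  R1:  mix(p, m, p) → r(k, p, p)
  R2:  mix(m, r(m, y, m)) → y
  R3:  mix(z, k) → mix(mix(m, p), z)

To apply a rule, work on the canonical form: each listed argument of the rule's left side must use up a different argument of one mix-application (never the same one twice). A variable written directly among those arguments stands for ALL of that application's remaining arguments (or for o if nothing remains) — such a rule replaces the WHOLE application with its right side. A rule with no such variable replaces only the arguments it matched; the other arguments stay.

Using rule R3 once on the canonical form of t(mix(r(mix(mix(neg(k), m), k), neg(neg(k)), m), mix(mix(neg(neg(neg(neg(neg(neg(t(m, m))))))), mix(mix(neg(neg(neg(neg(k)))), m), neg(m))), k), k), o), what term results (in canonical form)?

Canonical form:  t(mix(k, k, k, r(m, k, m), t(m, m)), o)
R3 matches:  uses k;  z := mix(k, k, r(m, k, m), t(m, m))
The extension variable absorbs all remaining arguments, so the whole application is rewritten.
Result:  t(mix(k, k, m, p, r(m, k, m), t(m, m)), o)

Answer: t(mix(k, k, m, p, r(m, k, m), t(m, m)), o)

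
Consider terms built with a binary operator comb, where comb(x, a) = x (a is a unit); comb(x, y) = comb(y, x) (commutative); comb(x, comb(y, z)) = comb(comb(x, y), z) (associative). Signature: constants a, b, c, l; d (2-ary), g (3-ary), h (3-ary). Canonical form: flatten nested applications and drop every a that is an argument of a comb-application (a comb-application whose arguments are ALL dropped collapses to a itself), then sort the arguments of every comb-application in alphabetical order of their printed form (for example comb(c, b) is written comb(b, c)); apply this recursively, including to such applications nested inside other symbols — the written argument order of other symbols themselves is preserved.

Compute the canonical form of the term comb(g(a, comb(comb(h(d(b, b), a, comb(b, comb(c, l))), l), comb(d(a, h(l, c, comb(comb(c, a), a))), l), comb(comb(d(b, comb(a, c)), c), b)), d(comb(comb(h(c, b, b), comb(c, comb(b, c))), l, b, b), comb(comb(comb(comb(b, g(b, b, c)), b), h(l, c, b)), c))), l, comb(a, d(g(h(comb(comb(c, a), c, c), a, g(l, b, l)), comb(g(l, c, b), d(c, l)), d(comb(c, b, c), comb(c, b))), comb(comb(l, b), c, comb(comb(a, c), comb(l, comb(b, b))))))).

Flatten:  comb(g(a, comb(comb(h(d(b, b), a, comb(b, comb(c, l))), l), comb(d(a, h(l, c, comb(comb(c, a), a))), l), comb(comb(d(b, comb(a, c)), c), b)), d(comb(comb(h(c, b, b), comb(c, comb(b, c))), l, b, b), comb(comb(comb(comb(b, g(b, b, c)), b), h(l, c, b)), c))), l, a, d(g(h(comb(comb(c, a), c, c), a, g(l, b, l)), comb(g(l, c, b), d(c, l)), d(comb(c, b, c), comb(c, b))), comb(comb(l, b), c, comb(comb(a, c), comb(l, comb(b, b))))))
Inside:  g(a, comb(comb(h(d(b, b), a, comb(b, comb(c, l))), l), comb(d(a, h(l, c, comb(comb(c, a), a))), l), comb(comb(d(b, comb(a, c)), c), b)), d(comb(comb(h(c, b, b), comb(c, comb(b, c))), l, b, b), comb(comb(comb(comb(b, g(b, b, c)), b), h(l, c, b)), c)))  →  g(a, comb(b, c, d(a, h(l, c, c)), d(b, c), h(d(b, b), a, comb(b, c, l)), l, l), d(comb(b, b, b, c, c, h(c, b, b), l), comb(b, b, c, g(b, b, c), h(l, c, b))))
Simplify inside:  d(g(h(comb(comb(c, a), c, c), a, g(l, b, l)), comb(g(l, c, b), d(c, l)), d(comb(c, b, c), comb(c, b))), comb(comb(l, b), c, comb(comb(a, c), comb(l, comb(b, b)))))  →  d(g(h(comb(c, c, c), a, g(l, b, l)), comb(d(c, l), g(l, c, b)), d(comb(b, c, c), comb(b, c))), comb(b, b, b, c, c, l, l))
Unit:  drop a
Order the arguments:  comb(d(g(h(comb(c, c, c), a, g(l, b, l)), comb(d(c, l), g(l, c, b)), d(comb(b, c, c), comb(b, c))), comb(b, b, b, c, c, l, l)), g(a, comb(b, c, d(a, h(l, c, c)), d(b, c), h(d(b, b), a, comb(b, c, l)), l, l), d(comb(b, b, b, c, c, h(c, b, b), l), comb(b, b, c, g(b, b, c), h(l, c, b)))), l)

Answer: comb(d(g(h(comb(c, c, c), a, g(l, b, l)), comb(d(c, l), g(l, c, b)), d(comb(b, c, c), comb(b, c))), comb(b, b, b, c, c, l, l)), g(a, comb(b, c, d(a, h(l, c, c)), d(b, c), h(d(b, b), a, comb(b, c, l)), l, l), d(comb(b, b, b, c, c, h(c, b, b), l), comb(b, b, c, g(b, b, c), h(l, c, b)))), l)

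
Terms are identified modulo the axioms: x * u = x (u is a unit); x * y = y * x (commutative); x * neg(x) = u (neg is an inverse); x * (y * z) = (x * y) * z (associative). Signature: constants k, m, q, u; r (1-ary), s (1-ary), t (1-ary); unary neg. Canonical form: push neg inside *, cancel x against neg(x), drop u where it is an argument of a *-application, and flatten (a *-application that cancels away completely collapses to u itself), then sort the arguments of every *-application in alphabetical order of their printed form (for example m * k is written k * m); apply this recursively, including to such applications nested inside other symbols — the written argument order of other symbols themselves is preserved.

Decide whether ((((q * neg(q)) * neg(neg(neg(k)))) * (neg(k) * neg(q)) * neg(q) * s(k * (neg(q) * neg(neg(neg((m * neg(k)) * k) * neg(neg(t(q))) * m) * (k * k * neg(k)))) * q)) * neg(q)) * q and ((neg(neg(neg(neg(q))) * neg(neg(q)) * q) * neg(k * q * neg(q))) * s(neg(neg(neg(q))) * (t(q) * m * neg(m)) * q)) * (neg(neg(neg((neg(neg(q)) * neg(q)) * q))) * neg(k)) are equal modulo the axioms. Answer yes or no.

Left:  ((((q * neg(q)) * neg(neg(neg(k)))) * (neg(k) * neg(q)) * neg(q) * s(k * (neg(q) * neg(neg(neg((m * neg(k)) * k) * neg(neg(t(q))) * m) * (k * k * neg(k)))) * q)) * neg(q)) * q
  Push neg inside:  distribute neg over * and collapse double neg
  Combine occurrences:  neg(q) * neg(q) * neg(k) * neg(k) * s(t(q))
  Order the arguments:  neg(k) * neg(k) * neg(q) * neg(q) * s(t(q))
Right:  ((neg(neg(neg(neg(q))) * neg(neg(q)) * q) * neg(k * q * neg(q))) * s(neg(neg(neg(q))) * (t(q) * m * neg(m)) * q)) * (neg(neg(neg((neg(neg(q)) * neg(q)) * q))) * neg(k))
  Push neg inside:  distribute neg over * and collapse double neg
  Collect terms:  neg(q) * neg(q) * neg(k) * neg(k) * s(t(q))
  Sort arguments:  neg(k) * neg(k) * neg(q) * neg(q) * s(t(q))

Answer: yes — both canonical forms are neg(k) * neg(k) * neg(q) * neg(q) * s(t(q))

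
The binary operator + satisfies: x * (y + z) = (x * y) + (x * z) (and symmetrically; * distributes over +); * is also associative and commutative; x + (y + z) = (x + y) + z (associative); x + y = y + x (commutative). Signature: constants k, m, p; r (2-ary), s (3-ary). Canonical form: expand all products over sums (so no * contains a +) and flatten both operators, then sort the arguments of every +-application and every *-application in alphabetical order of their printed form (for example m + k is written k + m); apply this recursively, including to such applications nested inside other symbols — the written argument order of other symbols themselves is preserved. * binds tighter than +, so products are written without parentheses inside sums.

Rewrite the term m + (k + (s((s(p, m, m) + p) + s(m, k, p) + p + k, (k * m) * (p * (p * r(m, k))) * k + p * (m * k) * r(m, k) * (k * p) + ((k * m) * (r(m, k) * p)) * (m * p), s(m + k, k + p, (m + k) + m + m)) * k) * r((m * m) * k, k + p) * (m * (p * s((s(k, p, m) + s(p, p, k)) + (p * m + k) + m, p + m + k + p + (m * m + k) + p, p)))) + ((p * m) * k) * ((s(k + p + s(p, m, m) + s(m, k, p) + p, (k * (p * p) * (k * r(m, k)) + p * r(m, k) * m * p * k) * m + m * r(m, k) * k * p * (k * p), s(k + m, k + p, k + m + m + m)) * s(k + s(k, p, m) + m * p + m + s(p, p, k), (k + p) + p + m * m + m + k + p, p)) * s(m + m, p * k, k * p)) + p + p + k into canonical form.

Answer: k + k + k * m * p * r(k * m * m, k + p) * s(k + m + m * p + s(k, p, m) + s(p, p, k), k + k + m + m * m + p + p + p, p) * s(k + p + p + s(m, k, p) + s(p, m, m), k * k * m * p * p * r(m, k) + k * k * m * p * p * r(m, k) + k * m * m * p * p * r(m, k), s(k + m, k + p, k + m + m + m)) + k * m * p * s(k + m + m * p + s(k, p, m) + s(p, p, k), k + k + m + m * m + p + p + p, p) * s(k + p + p + s(m, k, p) + s(p, m, m), k * k * m * p * p * r(m, k) + k * k * m * p * p * r(m, k) + k * m * m * p * p * r(m, k), s(k + m, k + p, k + m + m + m)) * s(m + m, k * p, k * p) + m + p + p

Derivation:
Expand products over sums:  m + k + k * m * p * r(k * m * m, k + p) * s(k + m + m * p + s(k, p, m) + s(p, p, k), k + k + m + m * m + p + p + p, p) * s(k + p + p + s(m, k, p) + s(p, m, m), k * k * m * p * p * r(m, k) + k * k * m * p * p * r(m, k) + k * m * m * p * p * r(m, k), s(k + m, k + p, k + m + m + m)) + k * m * p * s(k + m + m * p + s(k, p, m) + s(p, p, k), k + k + m + m * m + p + p + p, p) * s(k + p + p + s(m, k, p) + s(p, m, m), k * k * m * p * p * r(m, k) + k * k * m * p * p * r(m, k) + k * m * m * p * p * r(m, k), s(k + m, k + p, k + m + m + m)) * s(m + m, k * p, k * p) + p + p + k
Sort arguments:  k + k + k * m * p * r(k * m * m, k + p) * s(k + m + m * p + s(k, p, m) + s(p, p, k), k + k + m + m * m + p + p + p, p) * s(k + p + p + s(m, k, p) + s(p, m, m), k * k * m * p * p * r(m, k) + k * k * m * p * p * r(m, k) + k * m * m * p * p * r(m, k), s(k + m, k + p, k + m + m + m)) + k * m * p * s(k + m + m * p + s(k, p, m) + s(p, p, k), k + k + m + m * m + p + p + p, p) * s(k + p + p + s(m, k, p) + s(p, m, m), k * k * m * p * p * r(m, k) + k * k * m * p * p * r(m, k) + k * m * m * p * p * r(m, k), s(k + m, k + p, k + m + m + m)) * s(m + m, k * p, k * p) + m + p + p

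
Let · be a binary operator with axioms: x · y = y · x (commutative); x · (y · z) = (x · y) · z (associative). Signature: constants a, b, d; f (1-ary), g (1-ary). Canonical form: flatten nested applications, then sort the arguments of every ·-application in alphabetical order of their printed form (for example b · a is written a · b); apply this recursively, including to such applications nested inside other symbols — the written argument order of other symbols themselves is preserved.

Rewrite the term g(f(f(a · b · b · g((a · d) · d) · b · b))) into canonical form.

Answer: g(f(f(a · b · b · b · b · g(a · d · d))))

Derivation:
Focus inside:  a · b · b · g((a · d) · d) · b · b
Simplify inside:  g((a · d) · d)  →  g(a · d · d)
Sort:  a · b · b · b · b · g(a · d · d)
Put back:  g(f(f(a · b · b · b · b · g(a · d · d))))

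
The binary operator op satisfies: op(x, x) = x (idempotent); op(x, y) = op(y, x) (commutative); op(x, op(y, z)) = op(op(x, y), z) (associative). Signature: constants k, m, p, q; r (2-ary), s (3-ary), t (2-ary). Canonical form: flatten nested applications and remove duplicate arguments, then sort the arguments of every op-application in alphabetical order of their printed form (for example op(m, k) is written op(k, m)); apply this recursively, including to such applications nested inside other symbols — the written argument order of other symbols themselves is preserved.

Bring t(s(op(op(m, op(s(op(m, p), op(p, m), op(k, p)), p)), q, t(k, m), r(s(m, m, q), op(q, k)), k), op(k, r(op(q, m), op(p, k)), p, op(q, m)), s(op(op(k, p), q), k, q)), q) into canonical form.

Descend into:  op(op(m, op(s(op(m, p), op(p, m), op(k, p)), p)), q, t(k, m), r(s(m, m, q), op(q, k)), k)
Flatten:  op(m, s(op(m, p), op(p, m), op(k, p)), p, q, t(k, m), r(s(m, m, q), op(q, k)), k)
Simplify inside:  s(op(m, p), op(p, m), op(k, p))  →  s(op(m, p), op(m, p), op(k, p))
Simplify inside:  r(s(m, m, q), op(q, k))  →  r(s(m, m, q), op(k, q))
Sort:  op(k, m, p, q, r(s(m, m, q), op(k, q)), s(op(m, p), op(m, p), op(k, p)), t(k, m))
Rebuild:  t(s(op(k, m, p, q, r(s(m, m, q), op(k, q)), s(op(m, p), op(m, p), op(k, p)), t(k, m)), op(k, m, p, q, r(op(m, q), op(k, p))), s(op(k, p, q), k, q)), q)

Answer: t(s(op(k, m, p, q, r(s(m, m, q), op(k, q)), s(op(m, p), op(m, p), op(k, p)), t(k, m)), op(k, m, p, q, r(op(m, q), op(k, p))), s(op(k, p, q), k, q)), q)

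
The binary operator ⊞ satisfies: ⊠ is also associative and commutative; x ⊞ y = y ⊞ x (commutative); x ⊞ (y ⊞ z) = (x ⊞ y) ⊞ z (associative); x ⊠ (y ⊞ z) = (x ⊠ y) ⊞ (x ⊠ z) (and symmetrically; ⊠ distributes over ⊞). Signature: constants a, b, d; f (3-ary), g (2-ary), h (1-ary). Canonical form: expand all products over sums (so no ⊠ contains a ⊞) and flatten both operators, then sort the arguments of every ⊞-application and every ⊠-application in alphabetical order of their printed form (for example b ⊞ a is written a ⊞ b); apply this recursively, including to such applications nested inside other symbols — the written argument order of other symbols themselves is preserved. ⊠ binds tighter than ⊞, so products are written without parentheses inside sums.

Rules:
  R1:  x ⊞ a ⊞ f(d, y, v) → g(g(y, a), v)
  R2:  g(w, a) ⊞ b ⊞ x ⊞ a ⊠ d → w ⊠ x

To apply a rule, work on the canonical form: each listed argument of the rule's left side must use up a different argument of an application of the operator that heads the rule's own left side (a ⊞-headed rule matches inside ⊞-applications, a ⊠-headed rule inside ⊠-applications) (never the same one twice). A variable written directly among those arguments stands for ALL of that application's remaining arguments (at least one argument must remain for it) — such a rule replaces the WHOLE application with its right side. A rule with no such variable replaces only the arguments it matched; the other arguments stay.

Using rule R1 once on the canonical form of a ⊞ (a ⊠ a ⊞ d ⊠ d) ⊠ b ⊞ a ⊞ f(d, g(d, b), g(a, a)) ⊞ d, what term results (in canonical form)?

Canonical form:  a ⊞ a ⊞ a ⊠ a ⊠ b ⊞ b ⊠ d ⊠ d ⊞ d ⊞ f(d, g(d, b), g(a, a))
Match R1:  consume a, f(d, g(d, b), g(a, a));  v := g(a, a), x := a ⊞ a ⊠ a ⊠ b ⊞ b ⊠ d ⊠ d ⊞ d, y := g(d, b)
The variable takes the whole remainder — replace the entire application.
Giving:  g(g(g(d, b), a), g(a, a))

Answer: g(g(g(d, b), a), g(a, a))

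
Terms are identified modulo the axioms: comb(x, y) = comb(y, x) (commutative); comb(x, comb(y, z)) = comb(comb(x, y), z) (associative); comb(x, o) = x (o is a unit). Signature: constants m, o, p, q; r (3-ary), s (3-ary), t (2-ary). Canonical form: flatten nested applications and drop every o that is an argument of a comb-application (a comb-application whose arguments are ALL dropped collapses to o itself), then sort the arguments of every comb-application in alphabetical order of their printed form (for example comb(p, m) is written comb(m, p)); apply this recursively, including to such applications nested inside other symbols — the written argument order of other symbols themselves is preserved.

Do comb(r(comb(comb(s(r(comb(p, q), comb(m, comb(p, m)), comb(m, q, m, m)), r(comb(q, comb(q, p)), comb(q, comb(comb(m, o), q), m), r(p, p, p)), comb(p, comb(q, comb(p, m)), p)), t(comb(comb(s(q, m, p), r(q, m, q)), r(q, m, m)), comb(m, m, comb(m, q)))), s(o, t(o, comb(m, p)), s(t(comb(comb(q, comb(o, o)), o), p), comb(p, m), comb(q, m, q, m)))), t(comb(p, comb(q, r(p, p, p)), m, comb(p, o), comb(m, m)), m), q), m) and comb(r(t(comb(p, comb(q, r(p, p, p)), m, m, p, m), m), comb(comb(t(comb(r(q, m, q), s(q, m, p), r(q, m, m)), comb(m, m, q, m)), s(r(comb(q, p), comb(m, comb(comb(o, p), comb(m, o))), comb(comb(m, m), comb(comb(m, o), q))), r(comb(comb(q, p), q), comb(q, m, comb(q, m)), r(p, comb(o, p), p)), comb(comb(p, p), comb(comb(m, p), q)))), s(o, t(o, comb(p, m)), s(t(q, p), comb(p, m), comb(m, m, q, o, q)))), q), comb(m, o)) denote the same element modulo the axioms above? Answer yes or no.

Left:  comb(r(comb(comb(s(r(comb(p, q), comb(m, comb(p, m)), comb(m, q, m, m)), r(comb(q, comb(q, p)), comb(q, comb(comb(m, o), q), m), r(p, p, p)), comb(p, comb(q, comb(p, m)), p)), t(comb(comb(s(q, m, p), r(q, m, q)), r(q, m, m)), comb(m, m, comb(m, q)))), s(o, t(o, comb(m, p)), s(t(comb(comb(q, comb(o, o)), o), p), comb(p, m), comb(q, m, q, m)))), t(comb(p, comb(q, r(p, p, p)), m, comb(p, o), comb(m, m)), m), q), m)
  Canonicalize subterm:  r(comb(comb(s(r(comb(p, q), comb(m, comb(p, m)), comb(m, q, m, m)), r(comb(q, comb(q, p)), comb(q, comb(comb(m, o), q), m), r(p, p, p)), comb(p, comb(q, comb(p, m)), p)), t(comb(comb(s(q, m, p), r(q, m, q)), r(q, m, m)), comb(m, m, comb(m, q)))), s(o, t(o, comb(m, p)), s(t(comb(comb(q, comb(o, o)), o), p), comb(p, m), comb(q, m, q, m)))), t(comb(p, comb(q, r(p, p, p)), m, comb(p, o), comb(m, m)), m), q)  →  r(comb(s(o, t(o, comb(m, p)), s(t(q, p), comb(m, p), comb(m, m, q, q))), s(r(comb(p, q), comb(m, m, p), comb(m, m, m, q)), r(comb(p, q, q), comb(m, m, q, q), r(p, p, p)), comb(m, p, p, p, q)), t(comb(r(q, m, m), r(q, m, q), s(q, m, p)), comb(m, m, m, q))), t(comb(m, m, m, p, p, q, r(p, p, p)), m), q)
  Sort:  comb(m, r(comb(s(o, t(o, comb(m, p)), s(t(q, p), comb(m, p), comb(m, m, q, q))), s(r(comb(p, q), comb(m, m, p), comb(m, m, m, q)), r(comb(p, q, q), comb(m, m, q, q), r(p, p, p)), comb(m, p, p, p, q)), t(comb(r(q, m, m), r(q, m, q), s(q, m, p)), comb(m, m, m, q))), t(comb(m, m, m, p, p, q, r(p, p, p)), m), q))
Right:  comb(r(t(comb(p, comb(q, r(p, p, p)), m, m, p, m), m), comb(comb(t(comb(r(q, m, q), s(q, m, p), r(q, m, m)), comb(m, m, q, m)), s(r(comb(q, p), comb(m, comb(comb(o, p), comb(m, o))), comb(comb(m, m), comb(comb(m, o), q))), r(comb(comb(q, p), q), comb(q, m, comb(q, m)), r(p, comb(o, p), p)), comb(comb(p, p), comb(comb(m, p), q)))), s(o, t(o, comb(p, m)), s(t(q, p), comb(p, m), comb(m, m, q, o, q)))), q), comb(m, o))
  Flatten:  comb(r(t(comb(p, comb(q, r(p, p, p)), m, m, p, m), m), comb(comb(t(comb(r(q, m, q), s(q, m, p), r(q, m, m)), comb(m, m, q, m)), s(r(comb(q, p), comb(m, comb(comb(o, p), comb(m, o))), comb(comb(m, m), comb(comb(m, o), q))), r(comb(comb(q, p), q), comb(q, m, comb(q, m)), r(p, comb(o, p), p)), comb(comb(p, p), comb(comb(m, p), q)))), s(o, t(o, comb(p, m)), s(t(q, p), comb(p, m), comb(m, m, q, o, q)))), q), m, o)
  Canonicalize subterm:  r(t(comb(p, comb(q, r(p, p, p)), m, m, p, m), m), comb(comb(t(comb(r(q, m, q), s(q, m, p), r(q, m, m)), comb(m, m, q, m)), s(r(comb(q, p), comb(m, comb(comb(o, p), comb(m, o))), comb(comb(m, m), comb(comb(m, o), q))), r(comb(comb(q, p), q), comb(q, m, comb(q, m)), r(p, comb(o, p), p)), comb(comb(p, p), comb(comb(m, p), q)))), s(o, t(o, comb(p, m)), s(t(q, p), comb(p, m), comb(m, m, q, o, q)))), q)  →  r(t(comb(m, m, m, p, p, q, r(p, p, p)), m), comb(s(o, t(o, comb(m, p)), s(t(q, p), comb(m, p), comb(m, m, q, q))), s(r(comb(p, q), comb(m, m, p), comb(m, m, m, q)), r(comb(p, q, q), comb(m, m, q, q), r(p, p, p)), comb(m, p, p, p, q)), t(comb(r(q, m, m), r(q, m, q), s(q, m, p)), comb(m, m, m, q))), q)
  Unit:  drop o
  Order the arguments:  comb(m, r(t(comb(m, m, m, p, p, q, r(p, p, p)), m), comb(s(o, t(o, comb(m, p)), s(t(q, p), comb(m, p), comb(m, m, q, q))), s(r(comb(p, q), comb(m, m, p), comb(m, m, m, q)), r(comb(p, q, q), comb(m, m, q, q), r(p, p, p)), comb(m, p, p, p, q)), t(comb(r(q, m, m), r(q, m, q), s(q, m, p)), comb(m, m, m, q))), q))

Answer: no — comb(m, r(comb(s(o, t(o, comb(m, p)), s(t(q, p), comb(m, p), comb(m, m, q, q))), s(r(comb(p, q), comb(m, m, p), comb(m, m, m, q)), r(comb(p, q, q), comb(m, m, q, q), r(p, p, p)), comb(m, p, p, p, q)), t(comb(r(q, m, m), r(q, m, q), s(q, m, p)), comb(m, m, m, q))), t(comb(m, m, m, p, p, q, r(p, p, p)), m), q)) vs comb(m, r(t(comb(m, m, m, p, p, q, r(p, p, p)), m), comb(s(o, t(o, comb(m, p)), s(t(q, p), comb(m, p), comb(m, m, q, q))), s(r(comb(p, q), comb(m, m, p), comb(m, m, m, q)), r(comb(p, q, q), comb(m, m, q, q), r(p, p, p)), comb(m, p, p, p, q)), t(comb(r(q, m, m), r(q, m, q), s(q, m, p)), comb(m, m, m, q))), q))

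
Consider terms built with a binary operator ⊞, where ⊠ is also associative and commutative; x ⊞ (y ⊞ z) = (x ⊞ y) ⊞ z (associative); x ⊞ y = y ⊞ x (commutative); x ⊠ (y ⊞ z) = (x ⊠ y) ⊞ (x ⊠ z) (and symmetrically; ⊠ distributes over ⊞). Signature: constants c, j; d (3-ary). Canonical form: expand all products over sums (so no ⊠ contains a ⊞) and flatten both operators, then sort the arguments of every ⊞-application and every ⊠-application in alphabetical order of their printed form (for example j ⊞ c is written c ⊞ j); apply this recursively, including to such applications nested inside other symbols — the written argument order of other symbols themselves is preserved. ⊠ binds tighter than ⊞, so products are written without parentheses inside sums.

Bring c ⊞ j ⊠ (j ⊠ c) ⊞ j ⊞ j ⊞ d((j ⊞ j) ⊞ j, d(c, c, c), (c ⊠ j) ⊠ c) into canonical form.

Un-nest:  c ⊞ c ⊠ j ⊠ j ⊞ j ⊞ j ⊞ d(j ⊞ j ⊞ j, d(c, c, c), c ⊠ c ⊠ j)
Sort arguments:  c ⊞ c ⊠ j ⊠ j ⊞ d(j ⊞ j ⊞ j, d(c, c, c), c ⊠ c ⊠ j) ⊞ j ⊞ j

Answer: c ⊞ c ⊠ j ⊠ j ⊞ d(j ⊞ j ⊞ j, d(c, c, c), c ⊠ c ⊠ j) ⊞ j ⊞ j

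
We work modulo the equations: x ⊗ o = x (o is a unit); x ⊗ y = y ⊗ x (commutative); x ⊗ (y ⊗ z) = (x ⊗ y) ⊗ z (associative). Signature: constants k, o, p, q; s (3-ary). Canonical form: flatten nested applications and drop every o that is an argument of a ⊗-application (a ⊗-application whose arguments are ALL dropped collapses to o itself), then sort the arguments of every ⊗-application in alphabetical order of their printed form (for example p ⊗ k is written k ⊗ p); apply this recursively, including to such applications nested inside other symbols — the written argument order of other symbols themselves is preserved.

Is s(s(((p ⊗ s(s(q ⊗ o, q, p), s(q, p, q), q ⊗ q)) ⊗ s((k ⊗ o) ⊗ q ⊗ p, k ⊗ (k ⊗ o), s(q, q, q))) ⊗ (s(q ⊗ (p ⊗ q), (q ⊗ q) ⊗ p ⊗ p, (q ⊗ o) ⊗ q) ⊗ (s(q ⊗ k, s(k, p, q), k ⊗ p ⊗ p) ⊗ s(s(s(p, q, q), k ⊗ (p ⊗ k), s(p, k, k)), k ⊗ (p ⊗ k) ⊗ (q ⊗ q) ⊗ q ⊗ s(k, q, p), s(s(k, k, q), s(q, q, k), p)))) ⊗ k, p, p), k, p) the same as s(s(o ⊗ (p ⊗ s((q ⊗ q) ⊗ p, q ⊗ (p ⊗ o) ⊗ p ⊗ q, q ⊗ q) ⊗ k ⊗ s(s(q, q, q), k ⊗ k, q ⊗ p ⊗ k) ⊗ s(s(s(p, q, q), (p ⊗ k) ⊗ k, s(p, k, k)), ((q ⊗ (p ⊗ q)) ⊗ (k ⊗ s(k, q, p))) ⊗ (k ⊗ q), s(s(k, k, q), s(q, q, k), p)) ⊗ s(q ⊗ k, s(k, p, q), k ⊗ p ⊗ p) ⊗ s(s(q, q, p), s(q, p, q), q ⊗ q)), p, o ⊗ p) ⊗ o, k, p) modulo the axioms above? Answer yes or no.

Answer: no — s(s(k ⊗ p ⊗ s(k ⊗ p ⊗ q, k ⊗ k, s(q, q, q)) ⊗ s(k ⊗ q, s(k, p, q), k ⊗ p ⊗ p) ⊗ s(p ⊗ q ⊗ q, p ⊗ p ⊗ q ⊗ q, q ⊗ q) ⊗ s(s(q, q, p), s(q, p, q), q ⊗ q) ⊗ s(s(s(p, q, q), k ⊗ k ⊗ p, s(p, k, k)), k ⊗ k ⊗ p ⊗ q ⊗ q ⊗ q ⊗ s(k, q, p), s(s(k, k, q), s(q, q, k), p)), p, p), k, p) vs s(s(k ⊗ p ⊗ s(k ⊗ q, s(k, p, q), k ⊗ p ⊗ p) ⊗ s(p ⊗ q ⊗ q, p ⊗ p ⊗ q ⊗ q, q ⊗ q) ⊗ s(s(q, q, p), s(q, p, q), q ⊗ q) ⊗ s(s(q, q, q), k ⊗ k, k ⊗ p ⊗ q) ⊗ s(s(s(p, q, q), k ⊗ k ⊗ p, s(p, k, k)), k ⊗ k ⊗ p ⊗ q ⊗ q ⊗ q ⊗ s(k, q, p), s(s(k, k, q), s(q, q, k), p)), p, p), k, p)

Derivation:
Left:  s(s(((p ⊗ s(s(q ⊗ o, q, p), s(q, p, q), q ⊗ q)) ⊗ s((k ⊗ o) ⊗ q ⊗ p, k ⊗ (k ⊗ o), s(q, q, q))) ⊗ (s(q ⊗ (p ⊗ q), (q ⊗ q) ⊗ p ⊗ p, (q ⊗ o) ⊗ q) ⊗ (s(q ⊗ k, s(k, p, q), k ⊗ p ⊗ p) ⊗ s(s(s(p, q, q), k ⊗ (p ⊗ k), s(p, k, k)), k ⊗ (p ⊗ k) ⊗ (q ⊗ q) ⊗ q ⊗ s(k, q, p), s(s(k, k, q), s(q, q, k), p)))) ⊗ k, p, p), k, p)
  Descend into:  ((p ⊗ s(s(q ⊗ o, q, p), s(q, p, q), q ⊗ q)) ⊗ s((k ⊗ o) ⊗ q ⊗ p, k ⊗ (k ⊗ o), s(q, q, q))) ⊗ (s(q ⊗ (p ⊗ q), (q ⊗ q) ⊗ p ⊗ p, (q ⊗ o) ⊗ q) ⊗ (s(q ⊗ k, s(k, p, q), k ⊗ p ⊗ p) ⊗ s(s(s(p, q, q), k ⊗ (p ⊗ k), s(p, k, k)), k ⊗ (p ⊗ k) ⊗ (q ⊗ q) ⊗ q ⊗ s(k, q, p), s(s(k, k, q), s(q, q, k), p)))) ⊗ k
  Flatten:  p ⊗ s(s(q ⊗ o, q, p), s(q, p, q), q ⊗ q) ⊗ s((k ⊗ o) ⊗ q ⊗ p, k ⊗ (k ⊗ o), s(q, q, q)) ⊗ s(q ⊗ (p ⊗ q), (q ⊗ q) ⊗ p ⊗ p, (q ⊗ o) ⊗ q) ⊗ s(q ⊗ k, s(k, p, q), k ⊗ p ⊗ p) ⊗ s(s(s(p, q, q), k ⊗ (p ⊗ k), s(p, k, k)), k ⊗ (p ⊗ k) ⊗ (q ⊗ q) ⊗ q ⊗ s(k, q, p), s(s(k, k, q), s(q, q, k), p)) ⊗ k
  Simplify inside:  s(s(q ⊗ o, q, p), s(q, p, q), q ⊗ q)  →  s(s(q, q, p), s(q, p, q), q ⊗ q)
  Inside:  s((k ⊗ o) ⊗ q ⊗ p, k ⊗ (k ⊗ o), s(q, q, q))  →  s(k ⊗ p ⊗ q, k ⊗ k, s(q, q, q))
  Canonicalize subterm:  s(q ⊗ (p ⊗ q), (q ⊗ q) ⊗ p ⊗ p, (q ⊗ o) ⊗ q)  →  s(p ⊗ q ⊗ q, p ⊗ p ⊗ q ⊗ q, q ⊗ q)
  Sort:  k ⊗ p ⊗ s(k ⊗ p ⊗ q, k ⊗ k, s(q, q, q)) ⊗ s(k ⊗ q, s(k, p, q), k ⊗ p ⊗ p) ⊗ s(p ⊗ q ⊗ q, p ⊗ p ⊗ q ⊗ q, q ⊗ q) ⊗ s(s(q, q, p), s(q, p, q), q ⊗ q) ⊗ s(s(s(p, q, q), k ⊗ k ⊗ p, s(p, k, k)), k ⊗ k ⊗ p ⊗ q ⊗ q ⊗ q ⊗ s(k, q, p), s(s(k, k, q), s(q, q, k), p))
  Reassemble:  s(s(k ⊗ p ⊗ s(k ⊗ p ⊗ q, k ⊗ k, s(q, q, q)) ⊗ s(k ⊗ q, s(k, p, q), k ⊗ p ⊗ p) ⊗ s(p ⊗ q ⊗ q, p ⊗ p ⊗ q ⊗ q, q ⊗ q) ⊗ s(s(q, q, p), s(q, p, q), q ⊗ q) ⊗ s(s(s(p, q, q), k ⊗ k ⊗ p, s(p, k, k)), k ⊗ k ⊗ p ⊗ q ⊗ q ⊗ q ⊗ s(k, q, p), s(s(k, k, q), s(q, q, k), p)), p, p), k, p)
Right:  s(s(o ⊗ (p ⊗ s((q ⊗ q) ⊗ p, q ⊗ (p ⊗ o) ⊗ p ⊗ q, q ⊗ q) ⊗ k ⊗ s(s(q, q, q), k ⊗ k, q ⊗ p ⊗ k) ⊗ s(s(s(p, q, q), (p ⊗ k) ⊗ k, s(p, k, k)), ((q ⊗ (p ⊗ q)) ⊗ (k ⊗ s(k, q, p))) ⊗ (k ⊗ q), s(s(k, k, q), s(q, q, k), p)) ⊗ s(q ⊗ k, s(k, p, q), k ⊗ p ⊗ p) ⊗ s(s(q, q, p), s(q, p, q), q ⊗ q)), p, o ⊗ p) ⊗ o, k, p)
  Focus inside:  s(o ⊗ (p ⊗ s((q ⊗ q) ⊗ p, q ⊗ (p ⊗ o) ⊗ p ⊗ q, q ⊗ q) ⊗ k ⊗ s(s(q, q, q), k ⊗ k, q ⊗ p ⊗ k) ⊗ s(s(s(p, q, q), (p ⊗ k) ⊗ k, s(p, k, k)), ((q ⊗ (p ⊗ q)) ⊗ (k ⊗ s(k, q, p))) ⊗ (k ⊗ q), s(s(k, k, q), s(q, q, k), p)) ⊗ s(q ⊗ k, s(k, p, q), k ⊗ p ⊗ p) ⊗ s(s(q, q, p), s(q, p, q), q ⊗ q)), p, o ⊗ p) ⊗ o
  Inside:  s(o ⊗ (p ⊗ s((q ⊗ q) ⊗ p, q ⊗ (p ⊗ o) ⊗ p ⊗ q, q ⊗ q) ⊗ k ⊗ s(s(q, q, q), k ⊗ k, q ⊗ p ⊗ k) ⊗ s(s(s(p, q, q), (p ⊗ k) ⊗ k, s(p, k, k)), ((q ⊗ (p ⊗ q)) ⊗ (k ⊗ s(k, q, p))) ⊗ (k ⊗ q), s(s(k, k, q), s(q, q, k), p)) ⊗ s(q ⊗ k, s(k, p, q), k ⊗ p ⊗ p) ⊗ s(s(q, q, p), s(q, p, q), q ⊗ q)), p, o ⊗ p)  →  s(k ⊗ p ⊗ s(k ⊗ q, s(k, p, q), k ⊗ p ⊗ p) ⊗ s(p ⊗ q ⊗ q, p ⊗ p ⊗ q ⊗ q, q ⊗ q) ⊗ s(s(q, q, p), s(q, p, q), q ⊗ q) ⊗ s(s(q, q, q), k ⊗ k, k ⊗ p ⊗ q) ⊗ s(s(s(p, q, q), k ⊗ k ⊗ p, s(p, k, k)), k ⊗ k ⊗ p ⊗ q ⊗ q ⊗ q ⊗ s(k, q, p), s(s(k, k, q), s(q, q, k), p)), p, p)
  Units out:  drop o
  Order the arguments:  s(k ⊗ p ⊗ s(k ⊗ q, s(k, p, q), k ⊗ p ⊗ p) ⊗ s(p ⊗ q ⊗ q, p ⊗ p ⊗ q ⊗ q, q ⊗ q) ⊗ s(s(q, q, p), s(q, p, q), q ⊗ q) ⊗ s(s(q, q, q), k ⊗ k, k ⊗ p ⊗ q) ⊗ s(s(s(p, q, q), k ⊗ k ⊗ p, s(p, k, k)), k ⊗ k ⊗ p ⊗ q ⊗ q ⊗ q ⊗ s(k, q, p), s(s(k, k, q), s(q, q, k), p)), p, p)
  Put back:  s(s(k ⊗ p ⊗ s(k ⊗ q, s(k, p, q), k ⊗ p ⊗ p) ⊗ s(p ⊗ q ⊗ q, p ⊗ p ⊗ q ⊗ q, q ⊗ q) ⊗ s(s(q, q, p), s(q, p, q), q ⊗ q) ⊗ s(s(q, q, q), k ⊗ k, k ⊗ p ⊗ q) ⊗ s(s(s(p, q, q), k ⊗ k ⊗ p, s(p, k, k)), k ⊗ k ⊗ p ⊗ q ⊗ q ⊗ q ⊗ s(k, q, p), s(s(k, k, q), s(q, q, k), p)), p, p), k, p)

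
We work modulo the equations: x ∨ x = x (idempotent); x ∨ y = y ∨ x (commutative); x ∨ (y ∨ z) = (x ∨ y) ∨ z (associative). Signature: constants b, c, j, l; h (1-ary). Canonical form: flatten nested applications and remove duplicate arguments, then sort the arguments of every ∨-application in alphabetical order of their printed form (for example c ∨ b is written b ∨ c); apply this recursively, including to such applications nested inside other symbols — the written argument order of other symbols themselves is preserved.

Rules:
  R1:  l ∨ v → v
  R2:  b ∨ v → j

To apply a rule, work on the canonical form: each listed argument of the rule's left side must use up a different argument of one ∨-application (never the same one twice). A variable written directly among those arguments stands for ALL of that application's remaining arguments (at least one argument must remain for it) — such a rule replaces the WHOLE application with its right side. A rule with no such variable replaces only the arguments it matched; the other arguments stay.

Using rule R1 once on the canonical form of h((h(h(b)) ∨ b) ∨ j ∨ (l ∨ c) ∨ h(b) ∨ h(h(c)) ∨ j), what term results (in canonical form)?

Answer: h(b ∨ c ∨ h(b) ∨ h(h(b)) ∨ h(h(c)) ∨ j)

Derivation:
Canonical form:  h(b ∨ c ∨ h(b) ∨ h(h(b)) ∨ h(h(c)) ∨ j ∨ l)
Apply R1:  consuming l;  v := b ∨ c ∨ h(b) ∨ h(h(b)) ∨ h(h(c)) ∨ j
Every leftover argument binds to the variable; the entire application is replaced.
Result:  h(b ∨ c ∨ h(b) ∨ h(h(b)) ∨ h(h(c)) ∨ j)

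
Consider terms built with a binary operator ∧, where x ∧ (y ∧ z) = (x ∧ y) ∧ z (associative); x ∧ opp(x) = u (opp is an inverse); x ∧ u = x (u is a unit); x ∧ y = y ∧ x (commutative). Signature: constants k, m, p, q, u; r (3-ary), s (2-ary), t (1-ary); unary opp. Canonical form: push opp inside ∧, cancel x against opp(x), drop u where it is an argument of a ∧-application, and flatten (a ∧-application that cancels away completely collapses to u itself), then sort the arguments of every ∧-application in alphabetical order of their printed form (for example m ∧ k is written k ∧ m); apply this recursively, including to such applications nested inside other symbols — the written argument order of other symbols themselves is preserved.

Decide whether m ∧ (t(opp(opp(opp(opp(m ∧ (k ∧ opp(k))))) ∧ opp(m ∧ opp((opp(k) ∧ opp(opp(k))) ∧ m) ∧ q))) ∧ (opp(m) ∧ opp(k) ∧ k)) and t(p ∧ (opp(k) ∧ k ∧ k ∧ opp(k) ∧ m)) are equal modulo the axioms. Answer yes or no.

Answer: no — t(m ∧ q) vs t(m ∧ p)

Derivation:
Left:  m ∧ (t(opp(opp(opp(opp(m ∧ (k ∧ opp(k))))) ∧ opp(m ∧ opp((opp(k) ∧ opp(opp(k))) ∧ m) ∧ q))) ∧ (opp(m) ∧ opp(k) ∧ k))
  Push opp inside:  distribute opp over ∧ and collapse double opp
  Cancel inverse pairs:  m cancels; k cancels
  Combine occurrences:  t(m ∧ q)
Right:  t(p ∧ (opp(k) ∧ k ∧ k ∧ opp(k) ∧ m))
  Work inside:  p ∧ (opp(k) ∧ k ∧ k ∧ opp(k) ∧ m)
  Inverses cancel:  k cancels
  Collect terms:  p ∧ m
  Sort:  m ∧ p
  Rebuild:  t(m ∧ p)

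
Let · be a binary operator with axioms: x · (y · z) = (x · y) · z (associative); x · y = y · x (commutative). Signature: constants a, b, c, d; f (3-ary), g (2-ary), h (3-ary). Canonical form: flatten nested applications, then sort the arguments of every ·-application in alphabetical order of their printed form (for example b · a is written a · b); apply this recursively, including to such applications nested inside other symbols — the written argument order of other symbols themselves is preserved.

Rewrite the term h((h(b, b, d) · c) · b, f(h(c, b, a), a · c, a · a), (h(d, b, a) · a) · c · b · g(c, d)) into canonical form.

Answer: h(b · c · h(b, b, d), f(h(c, b, a), a · c, a · a), a · b · c · g(c, d) · h(d, b, a))

Derivation:
Descend into:  (h(d, b, a) · a) · c · b · g(c, d)
Un-nest:  h(d, b, a) · a · c · b · g(c, d)
Sort arguments:  a · b · c · g(c, d) · h(d, b, a)
Put back:  h(b · c · h(b, b, d), f(h(c, b, a), a · c, a · a), a · b · c · g(c, d) · h(d, b, a))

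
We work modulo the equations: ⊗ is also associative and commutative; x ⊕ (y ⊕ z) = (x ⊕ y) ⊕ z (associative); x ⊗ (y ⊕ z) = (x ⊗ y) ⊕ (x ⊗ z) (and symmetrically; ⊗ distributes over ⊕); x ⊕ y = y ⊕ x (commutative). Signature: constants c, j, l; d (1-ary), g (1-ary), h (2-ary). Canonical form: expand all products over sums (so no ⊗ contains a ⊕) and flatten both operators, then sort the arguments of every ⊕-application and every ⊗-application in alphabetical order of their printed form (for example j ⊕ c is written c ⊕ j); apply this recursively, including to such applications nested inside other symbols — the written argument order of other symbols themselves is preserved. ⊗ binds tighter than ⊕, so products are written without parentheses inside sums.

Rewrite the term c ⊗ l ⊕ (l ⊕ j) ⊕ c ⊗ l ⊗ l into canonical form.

Flatten:  c ⊗ l ⊕ l ⊕ j ⊕ c ⊗ l ⊗ l
Sort arguments:  c ⊗ l ⊕ c ⊗ l ⊗ l ⊕ j ⊕ l

Answer: c ⊗ l ⊕ c ⊗ l ⊗ l ⊕ j ⊕ l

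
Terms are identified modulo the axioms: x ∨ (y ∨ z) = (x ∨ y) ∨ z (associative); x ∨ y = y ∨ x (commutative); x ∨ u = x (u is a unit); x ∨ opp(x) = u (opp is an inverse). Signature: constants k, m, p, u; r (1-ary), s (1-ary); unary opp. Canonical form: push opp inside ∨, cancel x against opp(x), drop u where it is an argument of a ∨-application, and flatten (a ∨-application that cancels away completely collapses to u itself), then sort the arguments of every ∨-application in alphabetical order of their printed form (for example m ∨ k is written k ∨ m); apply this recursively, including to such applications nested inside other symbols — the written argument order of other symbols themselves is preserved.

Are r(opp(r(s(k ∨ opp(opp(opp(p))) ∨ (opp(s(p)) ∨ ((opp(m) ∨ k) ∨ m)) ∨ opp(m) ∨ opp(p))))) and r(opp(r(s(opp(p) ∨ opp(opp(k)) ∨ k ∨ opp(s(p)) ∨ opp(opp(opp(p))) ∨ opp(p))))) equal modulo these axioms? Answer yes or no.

Answer: no — r(opp(r(s(k ∨ k ∨ opp(m) ∨ opp(p) ∨ opp(p) ∨ opp(s(p)))))) vs r(opp(r(s(k ∨ k ∨ opp(p) ∨ opp(p) ∨ opp(p) ∨ opp(s(p))))))

Derivation:
Left:  r(opp(r(s(k ∨ opp(opp(opp(p))) ∨ (opp(s(p)) ∨ ((opp(m) ∨ k) ∨ m)) ∨ opp(m) ∨ opp(p)))))
  Descend into:  k ∨ opp(opp(opp(p))) ∨ (opp(s(p)) ∨ ((opp(m) ∨ k) ∨ m)) ∨ opp(m) ∨ opp(p)
  Push opp inside:  distribute opp over ∨ and collapse double opp
  Collect terms:  k ∨ k ∨ opp(p) ∨ opp(p) ∨ opp(s(p)) ∨ opp(m)
  Sort arguments:  k ∨ k ∨ opp(m) ∨ opp(p) ∨ opp(p) ∨ opp(s(p))
  Reassemble:  r(opp(r(s(k ∨ k ∨ opp(m) ∨ opp(p) ∨ opp(p) ∨ opp(s(p))))))
Right:  r(opp(r(s(opp(p) ∨ opp(opp(k)) ∨ k ∨ opp(s(p)) ∨ opp(opp(opp(p))) ∨ opp(p)))))
  Work inside:  opp(p) ∨ opp(opp(k)) ∨ k ∨ opp(s(p)) ∨ opp(opp(opp(p))) ∨ opp(p)
  Push opp inside:  distribute opp over ∨ and collapse double opp
  Collect:  opp(p) ∨ opp(p) ∨ opp(p) ∨ k ∨ k ∨ opp(s(p))
  Sort arguments:  k ∨ k ∨ opp(p) ∨ opp(p) ∨ opp(p) ∨ opp(s(p))
  Rebuild:  r(opp(r(s(k ∨ k ∨ opp(p) ∨ opp(p) ∨ opp(p) ∨ opp(s(p))))))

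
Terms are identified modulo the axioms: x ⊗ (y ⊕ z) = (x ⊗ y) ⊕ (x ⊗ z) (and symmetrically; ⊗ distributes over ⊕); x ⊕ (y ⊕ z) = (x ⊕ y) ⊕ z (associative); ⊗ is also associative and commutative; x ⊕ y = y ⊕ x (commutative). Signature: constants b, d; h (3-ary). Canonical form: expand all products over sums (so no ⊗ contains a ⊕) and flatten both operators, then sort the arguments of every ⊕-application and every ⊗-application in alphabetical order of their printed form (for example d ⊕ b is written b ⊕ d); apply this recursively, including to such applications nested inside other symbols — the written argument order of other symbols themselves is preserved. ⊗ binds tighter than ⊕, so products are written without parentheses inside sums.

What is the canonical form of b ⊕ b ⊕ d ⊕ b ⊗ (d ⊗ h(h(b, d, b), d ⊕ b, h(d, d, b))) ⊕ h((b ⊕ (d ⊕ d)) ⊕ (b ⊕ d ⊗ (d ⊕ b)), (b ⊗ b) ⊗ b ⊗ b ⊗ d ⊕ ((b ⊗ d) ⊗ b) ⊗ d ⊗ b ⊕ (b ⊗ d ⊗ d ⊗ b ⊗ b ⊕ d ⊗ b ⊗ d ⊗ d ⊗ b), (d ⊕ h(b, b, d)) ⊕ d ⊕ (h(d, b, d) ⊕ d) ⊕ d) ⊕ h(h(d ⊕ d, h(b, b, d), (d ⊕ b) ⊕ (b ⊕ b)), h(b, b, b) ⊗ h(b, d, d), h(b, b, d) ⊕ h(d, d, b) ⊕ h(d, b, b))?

Answer: b ⊕ b ⊕ b ⊗ d ⊗ h(h(b, d, b), b ⊕ d, h(d, d, b)) ⊕ d ⊕ h(b ⊕ b ⊕ b ⊗ d ⊕ d ⊕ d ⊕ d ⊗ d, b ⊗ b ⊗ b ⊗ b ⊗ d ⊕ b ⊗ b ⊗ b ⊗ d ⊗ d ⊕ b ⊗ b ⊗ b ⊗ d ⊗ d ⊕ b ⊗ b ⊗ d ⊗ d ⊗ d, d ⊕ d ⊕ d ⊕ d ⊕ h(b, b, d) ⊕ h(d, b, d)) ⊕ h(h(d ⊕ d, h(b, b, d), b ⊕ b ⊕ b ⊕ d), h(b, b, b) ⊗ h(b, d, d), h(b, b, d) ⊕ h(d, b, b) ⊕ h(d, d, b))

Derivation:
Distribute:  b ⊕ b ⊕ d ⊕ b ⊗ d ⊗ h(h(b, d, b), b ⊕ d, h(d, d, b)) ⊕ h(b ⊕ b ⊕ b ⊗ d ⊕ d ⊕ d ⊕ d ⊗ d, b ⊗ b ⊗ b ⊗ b ⊗ d ⊕ b ⊗ b ⊗ b ⊗ d ⊗ d ⊕ b ⊗ b ⊗ b ⊗ d ⊗ d ⊕ b ⊗ b ⊗ d ⊗ d ⊗ d, d ⊕ d ⊕ d ⊕ d ⊕ h(b, b, d) ⊕ h(d, b, d)) ⊕ h(h(d ⊕ d, h(b, b, d), b ⊕ b ⊕ b ⊕ d), h(b, b, b) ⊗ h(b, d, d), h(b, b, d) ⊕ h(d, b, b) ⊕ h(d, d, b))
Sort arguments:  b ⊕ b ⊕ b ⊗ d ⊗ h(h(b, d, b), b ⊕ d, h(d, d, b)) ⊕ d ⊕ h(b ⊕ b ⊕ b ⊗ d ⊕ d ⊕ d ⊕ d ⊗ d, b ⊗ b ⊗ b ⊗ b ⊗ d ⊕ b ⊗ b ⊗ b ⊗ d ⊗ d ⊕ b ⊗ b ⊗ b ⊗ d ⊗ d ⊕ b ⊗ b ⊗ d ⊗ d ⊗ d, d ⊕ d ⊕ d ⊕ d ⊕ h(b, b, d) ⊕ h(d, b, d)) ⊕ h(h(d ⊕ d, h(b, b, d), b ⊕ b ⊕ b ⊕ d), h(b, b, b) ⊗ h(b, d, d), h(b, b, d) ⊕ h(d, b, b) ⊕ h(d, d, b))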